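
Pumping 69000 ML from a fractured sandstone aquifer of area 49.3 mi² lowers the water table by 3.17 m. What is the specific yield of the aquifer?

A = 49.3 mi² = 1.277 × 10^8 m²
ΔV = 69000 ML = 6.9 × 10^7 m³
Sy = ΔV / (A × Δh) = 6.9 × 10^7 m³ / (1.277 × 10^8 m² × 3.17 m) = 0.1705

Sy ≈ 0.17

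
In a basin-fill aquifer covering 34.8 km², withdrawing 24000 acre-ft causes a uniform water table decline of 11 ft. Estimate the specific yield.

A = 34.8 km² = 3.48 × 10^7 m²
Δh = 11 ft = 3.353 m
ΔV = 24000 acre-ft = 2.96 × 10^7 m³
Sy = ΔV / (A × Δh) = 2.96 × 10^7 m³ / (3.48 × 10^7 m² × 3.353 m) = 0.2537

Sy ≈ 0.25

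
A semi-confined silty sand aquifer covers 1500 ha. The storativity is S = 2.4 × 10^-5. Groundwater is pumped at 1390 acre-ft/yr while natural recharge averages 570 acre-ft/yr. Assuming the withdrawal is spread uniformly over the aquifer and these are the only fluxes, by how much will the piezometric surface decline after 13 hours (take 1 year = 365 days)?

A = 1500 ha = 1.5 × 10^7 m²
Net abstraction = 1390 − 570 = 820 acre-ft/yr
Q_net = 820 acre-ft/yr = 2771 m³/d
t = 13 hours = 0.5417 d
ΔV = Q × t = 2771 m³/d × 0.5417 d = 1501 m³
Δh = ΔV / (S × A) = 1501 / (2.4 × 10^-5 × 1.5 × 10^7) = 4.169 m

Δh ≈ 4.17 m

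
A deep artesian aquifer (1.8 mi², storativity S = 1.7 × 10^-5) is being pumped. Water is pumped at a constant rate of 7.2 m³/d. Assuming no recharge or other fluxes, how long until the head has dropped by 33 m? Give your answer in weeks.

t ≈ 51.9 weeks

A = 1.8 mi² = 4.662 × 10^6 m²
ΔV = S × A × Δh = 1.7 × 10^-5 × 4.662 × 10^6 × 33 = 2615 m³
t = ΔV / Q = 2615 m³ / 7.2 m³/d = 363.2 d
t = 363.2 d ≈ 51.89 weeks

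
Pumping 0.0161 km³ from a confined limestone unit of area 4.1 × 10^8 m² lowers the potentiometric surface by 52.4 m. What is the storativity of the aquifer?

S ≈ 7.5 × 10^-4

ΔV = 0.0161 km³ = 1.61 × 10^7 m³
S = ΔV / (A × Δh) = 1.61 × 10^7 m³ / (4.1 × 10^8 m² × 52.4 m) = 7.494 × 10^-4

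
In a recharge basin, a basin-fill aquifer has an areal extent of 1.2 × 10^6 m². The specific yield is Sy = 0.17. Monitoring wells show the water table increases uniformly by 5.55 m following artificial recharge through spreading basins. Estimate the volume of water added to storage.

ΔV ≈ 1.13 × 10^6 m³

ΔV = Sy × A × Δh = 0.17 × 1.2 × 10^6 m² × 5.55 m = 1.132 × 10^6 m³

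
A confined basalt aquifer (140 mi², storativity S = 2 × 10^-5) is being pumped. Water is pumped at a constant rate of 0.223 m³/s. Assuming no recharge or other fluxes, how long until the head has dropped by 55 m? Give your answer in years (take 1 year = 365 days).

A = 140 mi² = 3.626 × 10^8 m²
ΔV = S × A × Δh = 2 × 10^-5 × 3.626 × 10^8 × 55 = 3.989 × 10^5 m³
Q = 0.223 m³/s = 19270 m³/d
t = ΔV / Q = 3.989 × 10^5 m³ / 19270 m³/d = 20.7 d
t = 20.7 d ≈ 0.05672 years

t ≈ 0.0567 years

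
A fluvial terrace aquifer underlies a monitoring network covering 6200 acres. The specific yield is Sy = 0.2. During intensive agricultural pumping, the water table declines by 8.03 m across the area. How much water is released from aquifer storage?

A = 6200 acres = 2.509 × 10^7 m²
ΔV = Sy × A × Δh = 0.2 × 2.509 × 10^7 m² × 8.03 m = 4.03 × 10^7 m³

ΔV ≈ 4.03 × 10^7 m³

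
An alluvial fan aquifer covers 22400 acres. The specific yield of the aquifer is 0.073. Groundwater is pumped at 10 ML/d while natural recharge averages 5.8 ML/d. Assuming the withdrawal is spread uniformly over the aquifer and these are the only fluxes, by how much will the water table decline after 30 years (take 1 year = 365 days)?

Δh ≈ 6.95 m

A = 22400 acres = 9.065 × 10^7 m²
Net abstraction = 10 − 5.8 = 4.2 ML/d
Q_net = 4.2 ML/d = 4200 m³/d
t = 30 years = 10950 d
ΔV = Q × t = 4200 m³/d × 10950 d = 4.599 × 10^7 m³
Δh = ΔV / (Sy × A) = 4.599 × 10^7 / (0.073 × 9.065 × 10^7) = 6.95 m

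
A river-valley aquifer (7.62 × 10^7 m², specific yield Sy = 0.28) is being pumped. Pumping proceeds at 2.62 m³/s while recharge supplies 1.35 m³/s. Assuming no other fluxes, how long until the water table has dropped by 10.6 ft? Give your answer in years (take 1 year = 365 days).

t ≈ 1.72 years

Δh = 10.6 ft = 3.231 m
ΔV = Sy × A × Δh = 0.28 × 7.62 × 10^7 × 3.231 = 6.893 × 10^7 m³
Net withdrawal = 2.62 − 1.35 = 1.27 m³/s = 1.097 × 10^5 m³/d
t = ΔV / Q = 6.893 × 10^7 m³ / 1.097 × 10^5 m³/d = 628.2 d
t = 628.2 d ≈ 1.721 years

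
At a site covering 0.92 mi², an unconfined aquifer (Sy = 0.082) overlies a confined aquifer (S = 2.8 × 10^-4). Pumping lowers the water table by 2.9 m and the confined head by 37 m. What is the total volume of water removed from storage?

A = 0.92 mi² = 2.383 × 10^6 m²
Unconfined: ΔV_u = Sy × A × Δh_u = 0.082 × 2.383 × 10^6 × 2.9 = 5.666 × 10^5 m³
Confined: ΔV_c = S × A × Δh_c = 2.8 × 10^-4 × 2.383 × 10^6 × 37 = 24690 m³
Total ΔV = 5.666 × 10^5 + 24690 = 5.913 × 10^5 m³

ΔV ≈ 5.91 × 10^5 m³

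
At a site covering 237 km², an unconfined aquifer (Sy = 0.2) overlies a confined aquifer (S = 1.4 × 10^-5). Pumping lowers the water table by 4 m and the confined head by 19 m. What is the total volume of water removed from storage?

ΔV ≈ 1.9 × 10^8 m³

A = 237 km² = 2.37 × 10^8 m²
Unconfined: ΔV_u = Sy × A × Δh_u = 0.2 × 2.37 × 10^8 × 4 = 1.896 × 10^8 m³
Confined: ΔV_c = S × A × Δh_c = 1.4 × 10^-5 × 2.37 × 10^8 × 19 = 63040 m³
Total ΔV = 1.896 × 10^8 + 63040 = 1.897 × 10^8 m³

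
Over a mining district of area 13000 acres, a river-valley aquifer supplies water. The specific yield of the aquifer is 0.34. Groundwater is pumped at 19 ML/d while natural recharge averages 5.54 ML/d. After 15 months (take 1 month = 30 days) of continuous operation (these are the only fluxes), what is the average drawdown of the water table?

Δh ≈ 0.339 m

A = 13000 acres = 5.261 × 10^7 m²
Net abstraction = 19 − 5.54 = 13.46 ML/d
Q_net = 13.46 ML/d = 13460 m³/d
t = 15 months = 450 d
ΔV = Q × t = 13460 m³/d × 450 d = 6.057 × 10^6 m³
Δh = ΔV / (Sy × A) = 6.057 × 10^6 / (0.34 × 5.261 × 10^7) = 0.3386 m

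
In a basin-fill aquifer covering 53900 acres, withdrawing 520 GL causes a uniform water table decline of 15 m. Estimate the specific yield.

A = 53900 acres = 2.181 × 10^8 m²
ΔV = 520 GL = 5.2 × 10^8 m³
Sy = ΔV / (A × Δh) = 5.2 × 10^8 m³ / (2.181 × 10^8 m² × 15 m) = 0.1589

Sy ≈ 0.16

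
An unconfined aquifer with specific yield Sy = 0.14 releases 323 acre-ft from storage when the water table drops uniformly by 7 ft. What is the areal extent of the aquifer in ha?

Δh = 7 ft = 2.134 m
ΔV = 323 acre-ft = 3.984 × 10^5 m³
A = ΔV / (Sy × Δh) = 3.984 × 10^5 / (0.14 × 2.134) = 1.334 × 10^6 m²
A = 1.334 × 10^6 m² = 133.4 ha

A ≈ 133 ha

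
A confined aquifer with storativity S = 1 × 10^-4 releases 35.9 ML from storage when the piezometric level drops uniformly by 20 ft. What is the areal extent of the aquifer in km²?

Δh = 20 ft = 6.096 m
ΔV = 35.9 ML = 35900 m³
A = ΔV / (S × Δh) = 35900 / (1 × 10^-4 × 6.096) = 5.889 × 10^7 m²
A = 5.889 × 10^7 m² = 58.89 km²

A ≈ 58.9 km²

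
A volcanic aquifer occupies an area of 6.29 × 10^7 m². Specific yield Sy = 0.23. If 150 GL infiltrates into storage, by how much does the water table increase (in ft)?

Δh ≈ 34 ft

ΔV = 150 GL = 1.5 × 10^8 m³
Δh = ΔV / (Sy × A) = 1.5 × 10^8 m³ / (0.23 × 6.29 × 10^7 m²) = 10.37 m
Δh = 10.37 m = 34.02 ft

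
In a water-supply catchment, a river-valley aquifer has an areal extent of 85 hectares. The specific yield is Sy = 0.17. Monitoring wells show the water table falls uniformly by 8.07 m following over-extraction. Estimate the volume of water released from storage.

A = 85 hectares = 8.5 × 10^5 m²
ΔV = Sy × A × Δh = 0.17 × 8.5 × 10^5 m² × 8.07 m = 1.166 × 10^6 m³

ΔV ≈ 1.17 × 10^6 m³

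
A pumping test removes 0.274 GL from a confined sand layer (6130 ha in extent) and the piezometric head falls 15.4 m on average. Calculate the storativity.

S ≈ 2.9 × 10^-4

A = 6130 ha = 6.13 × 10^7 m²
ΔV = 0.274 GL = 2.74 × 10^5 m³
S = ΔV / (A × Δh) = 2.74 × 10^5 m³ / (6.13 × 10^7 m² × 15.4 m) = 2.902 × 10^-4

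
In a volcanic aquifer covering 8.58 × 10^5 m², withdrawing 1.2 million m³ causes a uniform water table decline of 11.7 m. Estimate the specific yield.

ΔV = 1.2 million m³ = 1.2 × 10^6 m³
Sy = ΔV / (A × Δh) = 1.2 × 10^6 m³ / (8.58 × 10^5 m² × 11.7 m) = 0.1195

Sy ≈ 0.12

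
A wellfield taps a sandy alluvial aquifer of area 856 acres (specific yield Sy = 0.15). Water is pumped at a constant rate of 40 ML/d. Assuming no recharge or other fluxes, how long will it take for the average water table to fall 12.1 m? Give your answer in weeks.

A = 856 acres = 3.464 × 10^6 m²
ΔV = Sy × A × Δh = 0.15 × 3.464 × 10^6 × 12.1 = 6.287 × 10^6 m³
Q = 40 ML/d = 40000 m³/d
t = ΔV / Q = 6.287 × 10^6 m³ / 40000 m³/d = 157.2 d
t = 157.2 d ≈ 22.45 weeks

t ≈ 22.5 weeks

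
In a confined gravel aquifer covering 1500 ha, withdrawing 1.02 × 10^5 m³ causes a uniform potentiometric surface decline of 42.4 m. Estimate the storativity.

S ≈ 1.6 × 10^-4

A = 1500 ha = 1.5 × 10^7 m²
S = ΔV / (A × Δh) = 1.02 × 10^5 m³ / (1.5 × 10^7 m² × 42.4 m) = 1.604 × 10^-4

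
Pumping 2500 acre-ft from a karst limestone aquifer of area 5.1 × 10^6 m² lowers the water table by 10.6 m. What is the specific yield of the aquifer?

Sy ≈ 0.057

ΔV = 2500 acre-ft = 3.084 × 10^6 m³
Sy = ΔV / (A × Δh) = 3.084 × 10^6 m³ / (5.1 × 10^6 m² × 10.6 m) = 0.05704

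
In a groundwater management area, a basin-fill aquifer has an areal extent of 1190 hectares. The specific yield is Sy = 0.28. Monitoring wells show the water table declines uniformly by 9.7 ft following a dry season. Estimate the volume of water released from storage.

A = 1190 hectares = 1.19 × 10^7 m²
Δh = 9.7 ft = 2.957 m
ΔV = Sy × A × Δh = 0.28 × 1.19 × 10^7 m² × 2.957 m = 9.851 × 10^6 m³

ΔV ≈ 9.85 × 10^6 m³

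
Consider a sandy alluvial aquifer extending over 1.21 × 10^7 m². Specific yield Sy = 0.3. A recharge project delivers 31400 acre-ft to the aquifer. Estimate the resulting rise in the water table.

Δh ≈ 10.7 m

ΔV = 31400 acre-ft = 3.873 × 10^7 m³
Δh = ΔV / (Sy × A) = 3.873 × 10^7 m³ / (0.3 × 1.21 × 10^7 m²) = 10.67 m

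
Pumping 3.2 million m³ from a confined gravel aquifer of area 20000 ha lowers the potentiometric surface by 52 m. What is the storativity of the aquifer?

A = 20000 ha = 2 × 10^8 m²
ΔV = 3.2 million m³ = 3.2 × 10^6 m³
S = ΔV / (A × Δh) = 3.2 × 10^6 m³ / (2 × 10^8 m² × 52 m) = 3.077 × 10^-4

S ≈ 3.1 × 10^-4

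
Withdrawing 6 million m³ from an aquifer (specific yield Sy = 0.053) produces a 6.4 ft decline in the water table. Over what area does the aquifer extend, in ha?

A ≈ 5800 ha

Δh = 6.4 ft = 1.951 m
ΔV = 6 million m³ = 6 × 10^6 m³
A = ΔV / (Sy × Δh) = 6 × 10^6 / (0.053 × 1.951) = 5.803 × 10^7 m²
A = 5.803 × 10^7 m² = 5803 ha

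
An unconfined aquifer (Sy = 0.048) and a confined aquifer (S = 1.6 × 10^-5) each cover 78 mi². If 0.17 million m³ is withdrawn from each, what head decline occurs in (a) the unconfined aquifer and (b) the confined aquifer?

Δh_u ≈ 0.0175 m; Δh_c ≈ 52.6 m

A = 78 mi² = 2.02 × 10^8 m²
ΔV = 0.17 million m³ = 1.7 × 10^5 m³
Unconfined: Δh_u = ΔV/(Sy·A) = 1.7 × 10^5/(0.048 × 2.02 × 10^8) = 0.01753 m
Confined: Δh_c = ΔV/(S·A) = 1.7 × 10^5/(1.6 × 10^-5 × 2.02 × 10^8) = 52.59 m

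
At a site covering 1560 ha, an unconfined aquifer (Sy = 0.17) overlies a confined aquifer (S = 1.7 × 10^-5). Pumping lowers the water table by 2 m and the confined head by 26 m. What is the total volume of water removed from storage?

A = 1560 ha = 1.56 × 10^7 m²
Unconfined: ΔV_u = Sy × A × Δh_u = 0.17 × 1.56 × 10^7 × 2 = 5.304 × 10^6 m³
Confined: ΔV_c = S × A × Δh_c = 1.7 × 10^-5 × 1.56 × 10^7 × 26 = 6895 m³
Total ΔV = 5.304 × 10^6 + 6895 = 5.311 × 10^6 m³

ΔV ≈ 5.31 × 10^6 m³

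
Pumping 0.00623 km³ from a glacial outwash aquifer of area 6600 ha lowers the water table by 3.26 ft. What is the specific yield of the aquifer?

A = 6600 ha = 6.6 × 10^7 m²
Δh = 3.26 ft = 0.9936 m
ΔV = 0.00623 km³ = 6.23 × 10^6 m³
Sy = ΔV / (A × Δh) = 6.23 × 10^6 m³ / (6.6 × 10^7 m² × 0.9936 m) = 0.095

Sy ≈ 0.095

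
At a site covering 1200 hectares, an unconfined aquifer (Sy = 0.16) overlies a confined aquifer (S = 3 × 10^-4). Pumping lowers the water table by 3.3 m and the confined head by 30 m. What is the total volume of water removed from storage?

ΔV ≈ 6.44 × 10^6 m³

A = 1200 hectares = 1.2 × 10^7 m²
Unconfined: ΔV_u = Sy × A × Δh_u = 0.16 × 1.2 × 10^7 × 3.3 = 6.336 × 10^6 m³
Confined: ΔV_c = S × A × Δh_c = 3 × 10^-4 × 1.2 × 10^7 × 30 = 1.08 × 10^5 m³
Total ΔV = 6.336 × 10^6 + 1.08 × 10^5 = 6.444 × 10^6 m³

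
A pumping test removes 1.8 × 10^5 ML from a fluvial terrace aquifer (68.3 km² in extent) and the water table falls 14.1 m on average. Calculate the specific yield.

Sy ≈ 0.19

A = 68.3 km² = 6.83 × 10^7 m²
ΔV = 1.8 × 10^5 ML = 1.8 × 10^8 m³
Sy = ΔV / (A × Δh) = 1.8 × 10^8 m³ / (6.83 × 10^7 m² × 14.1 m) = 0.1869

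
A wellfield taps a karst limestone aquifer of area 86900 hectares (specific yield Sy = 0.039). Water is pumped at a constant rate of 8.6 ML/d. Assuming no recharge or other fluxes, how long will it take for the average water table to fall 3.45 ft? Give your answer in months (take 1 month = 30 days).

t ≈ 138 months

A = 86900 hectares = 8.69 × 10^8 m²
Δh = 3.45 ft = 1.052 m
ΔV = Sy × A × Δh = 0.039 × 8.69 × 10^8 × 1.052 = 3.564 × 10^7 m³
Q = 8.6 ML/d = 8600 m³/d
t = ΔV / Q = 3.564 × 10^7 m³ / 8600 m³/d = 4144 d
t = 4144 d ≈ 138.1 months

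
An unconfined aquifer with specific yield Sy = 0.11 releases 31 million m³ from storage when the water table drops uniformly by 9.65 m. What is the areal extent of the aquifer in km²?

A ≈ 29.2 km²

ΔV = 31 million m³ = 3.1 × 10^7 m³
A = ΔV / (Sy × Δh) = 3.1 × 10^7 / (0.11 × 9.65) = 2.92 × 10^7 m²
A = 2.92 × 10^7 m² = 29.2 km²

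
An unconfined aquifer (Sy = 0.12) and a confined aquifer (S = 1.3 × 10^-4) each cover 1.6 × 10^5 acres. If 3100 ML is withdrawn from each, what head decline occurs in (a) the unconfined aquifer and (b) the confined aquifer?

A = 1.6 × 10^5 acres = 6.475 × 10^8 m²
ΔV = 3100 ML = 3.1 × 10^6 m³
Unconfined: Δh_u = ΔV/(Sy·A) = 3.1 × 10^6/(0.12 × 6.475 × 10^8) = 0.0399 m
Confined: Δh_c = ΔV/(S·A) = 3.1 × 10^6/(1.3 × 10^-4 × 6.475 × 10^8) = 36.83 m

Δh_u ≈ 0.0399 m; Δh_c ≈ 36.8 m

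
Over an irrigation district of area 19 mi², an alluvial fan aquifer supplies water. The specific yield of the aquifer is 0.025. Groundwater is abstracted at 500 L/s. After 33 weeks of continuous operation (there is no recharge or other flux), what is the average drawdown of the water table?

Δh ≈ 8.11 m

A = 19 mi² = 4.921 × 10^7 m²
Q = 500 L/s = 43200 m³/d
t = 33 weeks = 231 d
ΔV = Q × t = 43200 m³/d × 231 d = 9.979 × 10^6 m³
Δh = ΔV / (Sy × A) = 9.979 × 10^6 / (0.025 × 4.921 × 10^7) = 8.112 m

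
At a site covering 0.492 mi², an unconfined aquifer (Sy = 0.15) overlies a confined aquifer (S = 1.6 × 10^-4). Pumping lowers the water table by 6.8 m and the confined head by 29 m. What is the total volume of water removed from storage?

A = 0.492 mi² = 1.274 × 10^6 m²
Unconfined: ΔV_u = Sy × A × Δh_u = 0.15 × 1.274 × 10^6 × 6.8 = 1.3 × 10^6 m³
Confined: ΔV_c = S × A × Δh_c = 1.6 × 10^-4 × 1.274 × 10^6 × 29 = 5913 m³
Total ΔV = 1.3 × 10^6 + 5913 = 1.306 × 10^6 m³

ΔV ≈ 1.31 × 10^6 m³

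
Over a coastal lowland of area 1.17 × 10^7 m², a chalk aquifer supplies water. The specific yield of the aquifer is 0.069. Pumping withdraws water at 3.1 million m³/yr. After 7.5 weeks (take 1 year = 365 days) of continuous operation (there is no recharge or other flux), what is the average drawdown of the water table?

Q = 3.1 million m³/yr = 8493 m³/d
t = 7.5 weeks = 52.5 d
ΔV = Q × t = 8493 m³/d × 52.5 d = 4.459 × 10^5 m³
Δh = ΔV / (Sy × A) = 4.459 × 10^5 / (0.069 × 1.17 × 10^7) = 0.5523 m

Δh ≈ 0.552 m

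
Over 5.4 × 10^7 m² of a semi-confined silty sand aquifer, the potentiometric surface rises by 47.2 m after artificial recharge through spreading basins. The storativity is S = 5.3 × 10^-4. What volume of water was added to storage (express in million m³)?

ΔV ≈ 1.35 million m³

ΔV = S × A × Δh = 5.3 × 10^-4 × 5.4 × 10^7 m² × 47.2 m = 1.351 × 10^6 m³
ΔV = 1.351 × 10^6 m³ = 1.351 million m³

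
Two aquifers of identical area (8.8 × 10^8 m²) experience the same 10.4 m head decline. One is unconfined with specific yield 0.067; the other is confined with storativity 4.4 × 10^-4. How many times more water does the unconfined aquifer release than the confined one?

Unconfined: ΔV_u = Sy × A × Δh = 0.067 × 8.8 × 10^8 × 10.4 = 6.132 × 10^8 m³
Confined: ΔV_c = S × A × Δh = 4.4 × 10^-4 × 8.8 × 10^8 × 10.4 = 4.027 × 10^6 m³
Ratio = ΔV_u / ΔV_c = Sy / S = 0.067 / 4.4 × 10^-4 = 152.3

ΔV_u / ΔV_c ≈ 152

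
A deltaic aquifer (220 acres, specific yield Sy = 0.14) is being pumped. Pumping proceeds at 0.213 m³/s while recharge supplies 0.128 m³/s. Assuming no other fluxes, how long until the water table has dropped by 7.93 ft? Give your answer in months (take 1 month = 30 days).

A = 220 acres = 8.903 × 10^5 m²
Δh = 7.93 ft = 2.417 m
ΔV = Sy × A × Δh = 0.14 × 8.903 × 10^5 × 2.417 = 3.013 × 10^5 m³
Net withdrawal = 0.213 − 0.128 = 0.085 m³/s = 7344 m³/d
t = ΔV / Q = 3.013 × 10^5 m³ / 7344 m³/d = 41.02 d
t = 41.02 d ≈ 1.367 months

t ≈ 1.37 months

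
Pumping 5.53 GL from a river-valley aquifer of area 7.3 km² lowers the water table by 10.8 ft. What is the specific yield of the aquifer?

A = 7.3 km² = 7.3 × 10^6 m²
Δh = 10.8 ft = 3.292 m
ΔV = 5.53 GL = 5.53 × 10^6 m³
Sy = ΔV / (A × Δh) = 5.53 × 10^6 m³ / (7.3 × 10^6 m² × 3.292 m) = 0.2301

Sy ≈ 0.23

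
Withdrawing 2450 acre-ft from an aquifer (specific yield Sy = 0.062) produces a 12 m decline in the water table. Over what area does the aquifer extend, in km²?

A ≈ 4.06 km²

ΔV = 2450 acre-ft = 3.022 × 10^6 m³
A = ΔV / (Sy × Δh) = 3.022 × 10^6 / (0.062 × 12) = 4.062 × 10^6 m²
A = 4.062 × 10^6 m² = 4.062 km²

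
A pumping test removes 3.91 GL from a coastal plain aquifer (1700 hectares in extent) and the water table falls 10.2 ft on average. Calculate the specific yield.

A = 1700 hectares = 1.7 × 10^7 m²
Δh = 10.2 ft = 3.109 m
ΔV = 3.91 GL = 3.91 × 10^6 m³
Sy = ΔV / (A × Δh) = 3.91 × 10^6 m³ / (1.7 × 10^7 m² × 3.109 m) = 0.07398

Sy ≈ 0.074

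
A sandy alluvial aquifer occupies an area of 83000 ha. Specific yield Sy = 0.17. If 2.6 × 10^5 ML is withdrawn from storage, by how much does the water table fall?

A = 83000 ha = 8.3 × 10^8 m²
ΔV = 2.6 × 10^5 ML = 2.6 × 10^8 m³
Δh = ΔV / (Sy × A) = 2.6 × 10^8 m³ / (0.17 × 8.3 × 10^8 m²) = 1.843 m

Δh ≈ 1.84 m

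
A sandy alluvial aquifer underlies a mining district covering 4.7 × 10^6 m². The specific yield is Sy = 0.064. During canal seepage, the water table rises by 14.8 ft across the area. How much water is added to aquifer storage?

Δh = 14.8 ft = 4.511 m
ΔV = Sy × A × Δh = 0.064 × 4.7 × 10^6 m² × 4.511 m = 1.357 × 10^6 m³

ΔV ≈ 1.36 × 10^6 m³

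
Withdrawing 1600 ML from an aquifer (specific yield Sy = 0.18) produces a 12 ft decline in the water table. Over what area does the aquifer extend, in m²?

A ≈ 2.43 × 10^6 m²

Δh = 12 ft = 3.658 m
ΔV = 1600 ML = 1.6 × 10^6 m³
A = ΔV / (Sy × Δh) = 1.6 × 10^6 / (0.18 × 3.658) = 2.43 × 10^6 m²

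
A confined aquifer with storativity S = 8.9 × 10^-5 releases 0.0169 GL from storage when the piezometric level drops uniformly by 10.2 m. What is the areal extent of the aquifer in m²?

A ≈ 1.86 × 10^7 m²

ΔV = 0.0169 GL = 16900 m³
A = ΔV / (S × Δh) = 16900 / (8.9 × 10^-5 × 10.2) = 1.862 × 10^7 m²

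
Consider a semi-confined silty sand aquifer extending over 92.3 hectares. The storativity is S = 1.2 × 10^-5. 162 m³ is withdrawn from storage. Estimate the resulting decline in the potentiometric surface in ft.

Δh ≈ 48 ft

A = 92.3 hectares = 9.23 × 10^5 m²
Δh = ΔV / (S × A) = 162 m³ / (1.2 × 10^-5 × 9.23 × 10^5 m²) = 14.63 m
Δh = 14.63 m = 47.99 ft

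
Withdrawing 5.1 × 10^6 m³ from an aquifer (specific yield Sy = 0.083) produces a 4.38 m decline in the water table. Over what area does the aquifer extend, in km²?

A = ΔV / (Sy × Δh) = 5.1 × 10^6 / (0.083 × 4.38) = 1.403 × 10^7 m²
A = 1.403 × 10^7 m² = 14.03 km²

A ≈ 14 km²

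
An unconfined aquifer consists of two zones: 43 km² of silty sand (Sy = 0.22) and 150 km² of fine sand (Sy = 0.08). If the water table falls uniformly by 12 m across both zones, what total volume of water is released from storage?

A₁ = 43 km² = 4.3 × 10^7 m²; A₂ = 150 km² = 1.5 × 10^8 m²
ΔV₁ = 0.22 × 4.3 × 10^7 × 12 = 1.135 × 10^8 m³
ΔV₂ = 0.08 × 1.5 × 10^8 × 12 = 1.44 × 10^8 m³
ΔV = ΔV₁ + ΔV₂ = 2.575 × 10^8 m³

ΔV ≈ 2.58 × 10^8 m³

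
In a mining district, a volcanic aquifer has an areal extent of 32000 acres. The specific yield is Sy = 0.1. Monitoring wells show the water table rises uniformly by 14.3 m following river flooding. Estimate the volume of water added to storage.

ΔV ≈ 1.85 × 10^8 m³

A = 32000 acres = 1.295 × 10^8 m²
ΔV = Sy × A × Δh = 0.1 × 1.295 × 10^8 m² × 14.3 m = 1.852 × 10^8 m³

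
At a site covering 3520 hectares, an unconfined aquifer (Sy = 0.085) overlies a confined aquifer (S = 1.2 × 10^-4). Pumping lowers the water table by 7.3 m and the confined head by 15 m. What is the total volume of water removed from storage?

A = 3520 hectares = 3.52 × 10^7 m²
Unconfined: ΔV_u = Sy × A × Δh_u = 0.085 × 3.52 × 10^7 × 7.3 = 2.184 × 10^7 m³
Confined: ΔV_c = S × A × Δh_c = 1.2 × 10^-4 × 3.52 × 10^7 × 15 = 63360 m³
Total ΔV = 2.184 × 10^7 + 63360 = 2.19 × 10^7 m³

ΔV ≈ 2.19 × 10^7 m³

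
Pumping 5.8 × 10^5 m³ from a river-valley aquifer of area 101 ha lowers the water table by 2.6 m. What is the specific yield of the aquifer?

A = 101 ha = 1.01 × 10^6 m²
Sy = ΔV / (A × Δh) = 5.8 × 10^5 m³ / (1.01 × 10^6 m² × 2.6 m) = 0.2209

Sy ≈ 0.22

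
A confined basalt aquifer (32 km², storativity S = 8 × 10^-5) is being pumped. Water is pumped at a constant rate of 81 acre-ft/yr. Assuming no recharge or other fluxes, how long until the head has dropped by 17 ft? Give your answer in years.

A = 32 km² = 3.2 × 10^7 m²
Δh = 17 ft = 5.182 m
ΔV = S × A × Δh = 8 × 10^-5 × 3.2 × 10^7 × 5.182 = 13260 m³
Q = 81 acre-ft/yr = 273.7 m³/d
t = ΔV / Q = 13260 m³ / 273.7 m³/d = 48.46 d
t = 48.46 d ≈ 0.1328 years

t ≈ 0.133 years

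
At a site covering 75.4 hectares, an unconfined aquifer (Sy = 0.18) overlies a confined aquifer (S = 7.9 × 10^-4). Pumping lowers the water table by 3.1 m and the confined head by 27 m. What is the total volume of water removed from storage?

ΔV ≈ 4.37 × 10^5 m³

A = 75.4 hectares = 7.54 × 10^5 m²
Unconfined: ΔV_u = Sy × A × Δh_u = 0.18 × 7.54 × 10^5 × 3.1 = 4.207 × 10^5 m³
Confined: ΔV_c = S × A × Δh_c = 7.9 × 10^-4 × 7.54 × 10^5 × 27 = 16080 m³
Total ΔV = 4.207 × 10^5 + 16080 = 4.368 × 10^5 m³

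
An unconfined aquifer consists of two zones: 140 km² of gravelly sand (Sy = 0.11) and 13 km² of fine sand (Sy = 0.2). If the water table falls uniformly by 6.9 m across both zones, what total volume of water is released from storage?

ΔV ≈ 1.24 × 10^8 m³

A₁ = 140 km² = 1.4 × 10^8 m²; A₂ = 13 km² = 1.3 × 10^7 m²
ΔV₁ = 0.11 × 1.4 × 10^8 × 6.9 = 1.063 × 10^8 m³
ΔV₂ = 0.2 × 1.3 × 10^7 × 6.9 = 1.794 × 10^7 m³
ΔV = ΔV₁ + ΔV₂ = 1.242 × 10^8 m³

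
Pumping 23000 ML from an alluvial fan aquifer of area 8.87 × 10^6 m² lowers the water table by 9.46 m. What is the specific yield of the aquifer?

ΔV = 23000 ML = 2.3 × 10^7 m³
Sy = ΔV / (A × Δh) = 2.3 × 10^7 m³ / (8.87 × 10^6 m² × 9.46 m) = 0.2741

Sy ≈ 0.27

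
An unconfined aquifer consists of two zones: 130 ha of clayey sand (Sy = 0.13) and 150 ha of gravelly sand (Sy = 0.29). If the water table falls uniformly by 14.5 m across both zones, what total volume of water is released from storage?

ΔV ≈ 8.76 × 10^6 m³

A₁ = 130 ha = 1.3 × 10^6 m²; A₂ = 150 ha = 1.5 × 10^6 m²
ΔV₁ = 0.13 × 1.3 × 10^6 × 14.5 = 2.45 × 10^6 m³
ΔV₂ = 0.29 × 1.5 × 10^6 × 14.5 = 6.307 × 10^6 m³
ΔV = ΔV₁ + ΔV₂ = 8.758 × 10^6 m³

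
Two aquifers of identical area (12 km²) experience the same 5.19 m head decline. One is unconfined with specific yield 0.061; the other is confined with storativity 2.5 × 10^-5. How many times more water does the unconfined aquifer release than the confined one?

ΔV_u / ΔV_c ≈ 2440

A = 12 km² = 1.2 × 10^7 m²
Unconfined: ΔV_u = Sy × A × Δh = 0.061 × 1.2 × 10^7 × 5.19 = 3.799 × 10^6 m³
Confined: ΔV_c = S × A × Δh = 2.5 × 10^-5 × 1.2 × 10^7 × 5.19 = 1557 m³
Ratio = ΔV_u / ΔV_c = Sy / S = 0.061 / 2.5 × 10^-5 = 2440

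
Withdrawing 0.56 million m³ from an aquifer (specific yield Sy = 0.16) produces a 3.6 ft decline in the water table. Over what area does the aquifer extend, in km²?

Δh = 3.6 ft = 1.097 m
ΔV = 0.56 million m³ = 5.6 × 10^5 m³
A = ΔV / (Sy × Δh) = 5.6 × 10^5 / (0.16 × 1.097) = 3.19 × 10^6 m²
A = 3.19 × 10^6 m² = 3.19 km²

A ≈ 3.19 km²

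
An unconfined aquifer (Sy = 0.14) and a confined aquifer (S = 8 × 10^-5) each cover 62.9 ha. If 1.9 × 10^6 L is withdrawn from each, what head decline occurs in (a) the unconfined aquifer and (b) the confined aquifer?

A = 62.9 ha = 6.29 × 10^5 m²
ΔV = 1.9 × 10^6 L = 1900 m³
Unconfined: Δh_u = ΔV/(Sy·A) = 1900/(0.14 × 6.29 × 10^5) = 0.02158 m
Confined: Δh_c = ΔV/(S·A) = 1900/(8 × 10^-5 × 6.29 × 10^5) = 37.76 m

Δh_u ≈ 0.0216 m; Δh_c ≈ 37.8 m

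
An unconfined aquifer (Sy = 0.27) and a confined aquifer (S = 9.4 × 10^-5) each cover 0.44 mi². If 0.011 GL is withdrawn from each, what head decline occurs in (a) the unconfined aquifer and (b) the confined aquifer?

Δh_u ≈ 0.0358 m; Δh_c ≈ 103 m

A = 0.44 mi² = 1.14 × 10^6 m²
ΔV = 0.011 GL = 11000 m³
Unconfined: Δh_u = ΔV/(Sy·A) = 11000/(0.27 × 1.14 × 10^6) = 0.03575 m
Confined: Δh_c = ΔV/(S·A) = 11000/(9.4 × 10^-5 × 1.14 × 10^6) = 102.7 m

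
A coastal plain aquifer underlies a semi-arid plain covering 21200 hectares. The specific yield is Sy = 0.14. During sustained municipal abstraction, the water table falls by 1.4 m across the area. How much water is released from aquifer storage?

ΔV ≈ 4.16 × 10^7 m³

A = 21200 hectares = 2.12 × 10^8 m²
ΔV = Sy × A × Δh = 0.14 × 2.12 × 10^8 m² × 1.4 m = 4.155 × 10^7 m³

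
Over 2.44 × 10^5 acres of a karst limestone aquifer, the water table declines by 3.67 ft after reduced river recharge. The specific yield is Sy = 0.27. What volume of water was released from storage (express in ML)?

ΔV ≈ 2.98 × 10^5 ML

A = 2.44 × 10^5 acres = 9.874 × 10^8 m²
Δh = 3.67 ft = 1.119 m
ΔV = Sy × A × Δh = 0.27 × 9.874 × 10^8 m² × 1.119 m = 2.982 × 10^8 m³
ΔV = 2.982 × 10^8 m³ = 2.982 × 10^5 ML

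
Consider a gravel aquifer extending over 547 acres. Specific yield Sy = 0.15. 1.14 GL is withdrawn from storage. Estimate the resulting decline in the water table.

A = 547 acres = 2.214 × 10^6 m²
ΔV = 1.14 GL = 1.14 × 10^6 m³
Δh = ΔV / (Sy × A) = 1.14 × 10^6 m³ / (0.15 × 2.214 × 10^6 m²) = 3.433 m

Δh ≈ 3.43 m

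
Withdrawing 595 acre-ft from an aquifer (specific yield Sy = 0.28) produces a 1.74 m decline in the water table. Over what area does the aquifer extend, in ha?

ΔV = 595 acre-ft = 7.339 × 10^5 m³
A = ΔV / (Sy × Δh) = 7.339 × 10^5 / (0.28 × 1.74) = 1.506 × 10^6 m²
A = 1.506 × 10^6 m² = 150.6 ha

A ≈ 151 ha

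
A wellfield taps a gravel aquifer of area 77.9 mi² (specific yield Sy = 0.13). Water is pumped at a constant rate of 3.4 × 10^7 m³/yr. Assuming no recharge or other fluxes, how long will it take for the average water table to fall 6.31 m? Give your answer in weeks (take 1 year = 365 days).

A = 77.9 mi² = 2.018 × 10^8 m²
ΔV = Sy × A × Δh = 0.13 × 2.018 × 10^8 × 6.31 = 1.655 × 10^8 m³
Q = 3.4 × 10^7 m³/yr = 93150 m³/d
t = ΔV / Q = 1.655 × 10^8 m³ / 93150 m³/d = 1777 d
t = 1777 d ≈ 253.8 weeks

t ≈ 254 weeks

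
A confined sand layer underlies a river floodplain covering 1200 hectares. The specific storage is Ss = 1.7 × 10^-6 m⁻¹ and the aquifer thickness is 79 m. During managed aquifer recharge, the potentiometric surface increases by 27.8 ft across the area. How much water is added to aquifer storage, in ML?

S = Ss × b = 1.7 × 10^-6 m⁻¹ × 79 m = 1.343 × 10^-4
A = 1200 hectares = 1.2 × 10^7 m²
Δh = 27.8 ft = 8.473 m
ΔV = S × A × Δh = 1.343 × 10^-4 × 1.2 × 10^7 m² × 8.473 m = 13660 m³
ΔV = 13660 m³ = 13.66 ML

ΔV ≈ 13.7 ML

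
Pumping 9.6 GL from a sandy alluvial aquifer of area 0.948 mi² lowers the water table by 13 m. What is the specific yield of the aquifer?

A = 0.948 mi² = 2.455 × 10^6 m²
ΔV = 9.6 GL = 9.6 × 10^6 m³
Sy = ΔV / (A × Δh) = 9.6 × 10^6 m³ / (2.455 × 10^6 m² × 13 m) = 0.3008

Sy ≈ 0.3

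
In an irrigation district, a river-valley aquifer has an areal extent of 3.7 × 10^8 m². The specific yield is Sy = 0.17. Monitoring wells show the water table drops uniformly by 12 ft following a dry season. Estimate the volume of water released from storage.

ΔV ≈ 2.3 × 10^8 m³

Δh = 12 ft = 3.658 m
ΔV = Sy × A × Δh = 0.17 × 3.7 × 10^8 m² × 3.658 m = 2.301 × 10^8 m³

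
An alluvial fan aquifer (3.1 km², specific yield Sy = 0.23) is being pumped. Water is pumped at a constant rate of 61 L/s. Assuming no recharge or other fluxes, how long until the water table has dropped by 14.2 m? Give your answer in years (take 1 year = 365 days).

A = 3.1 km² = 3.1 × 10^6 m²
ΔV = Sy × A × Δh = 0.23 × 3.1 × 10^6 × 14.2 = 1.012 × 10^7 m³
Q = 61 L/s = 5270 m³/d
t = ΔV / Q = 1.012 × 10^7 m³ / 5270 m³/d = 1921 d
t = 1921 d ≈ 5.263 years

t ≈ 5.26 years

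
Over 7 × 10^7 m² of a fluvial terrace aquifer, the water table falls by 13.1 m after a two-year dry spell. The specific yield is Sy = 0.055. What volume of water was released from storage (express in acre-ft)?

ΔV ≈ 40900 acre-ft

ΔV = Sy × A × Δh = 0.055 × 7 × 10^7 m² × 13.1 m = 5.043 × 10^7 m³
ΔV = 5.043 × 10^7 m³ = 40890 acre-ft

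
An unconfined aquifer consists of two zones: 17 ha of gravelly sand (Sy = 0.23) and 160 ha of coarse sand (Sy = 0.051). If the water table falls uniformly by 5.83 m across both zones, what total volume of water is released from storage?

ΔV ≈ 7.04 × 10^5 m³

A₁ = 17 ha = 1.7 × 10^5 m²; A₂ = 160 ha = 1.6 × 10^6 m²
ΔV₁ = 0.23 × 1.7 × 10^5 × 5.83 = 2.28 × 10^5 m³
ΔV₂ = 0.051 × 1.6 × 10^6 × 5.83 = 4.757 × 10^5 m³
ΔV = ΔV₁ + ΔV₂ = 7.037 × 10^5 m³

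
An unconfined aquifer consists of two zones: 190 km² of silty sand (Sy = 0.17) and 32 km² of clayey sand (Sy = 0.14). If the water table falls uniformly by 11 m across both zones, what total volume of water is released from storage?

A₁ = 190 km² = 1.9 × 10^8 m²; A₂ = 32 km² = 3.2 × 10^7 m²
ΔV₁ = 0.17 × 1.9 × 10^8 × 11 = 3.553 × 10^8 m³
ΔV₂ = 0.14 × 3.2 × 10^7 × 11 = 4.928 × 10^7 m³
ΔV = ΔV₁ + ΔV₂ = 4.046 × 10^8 m³

ΔV ≈ 4.05 × 10^8 m³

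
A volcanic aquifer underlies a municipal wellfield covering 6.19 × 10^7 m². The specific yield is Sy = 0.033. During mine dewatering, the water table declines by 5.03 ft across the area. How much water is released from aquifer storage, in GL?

Δh = 5.03 ft = 1.533 m
ΔV = Sy × A × Δh = 0.033 × 6.19 × 10^7 m² × 1.533 m = 3.132 × 10^6 m³
ΔV = 3.132 × 10^6 m³ = 3.132 GL

ΔV ≈ 3.13 GL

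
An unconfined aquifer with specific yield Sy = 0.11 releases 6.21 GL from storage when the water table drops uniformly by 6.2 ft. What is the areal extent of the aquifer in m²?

A ≈ 2.99 × 10^7 m²

Δh = 6.2 ft = 1.89 m
ΔV = 6.21 GL = 6.21 × 10^6 m³
A = ΔV / (Sy × Δh) = 6.21 × 10^6 / (0.11 × 1.89) = 2.987 × 10^7 m²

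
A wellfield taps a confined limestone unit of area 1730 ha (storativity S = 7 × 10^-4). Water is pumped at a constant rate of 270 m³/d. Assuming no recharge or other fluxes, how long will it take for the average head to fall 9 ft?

A = 1730 ha = 1.73 × 10^7 m²
Δh = 9 ft = 2.743 m
ΔV = S × A × Δh = 7 × 10^-4 × 1.73 × 10^7 × 2.743 = 33220 m³
t = ΔV / Q = 33220 m³ / 270 m³/d = 123 d

t ≈ 123 days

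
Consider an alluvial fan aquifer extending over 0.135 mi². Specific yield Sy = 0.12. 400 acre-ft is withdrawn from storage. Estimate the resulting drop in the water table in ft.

A = 0.135 mi² = 3.496 × 10^5 m²
ΔV = 400 acre-ft = 4.934 × 10^5 m³
Δh = ΔV / (Sy × A) = 4.934 × 10^5 m³ / (0.12 × 3.496 × 10^5 m²) = 11.76 m
Δh = 11.76 m = 38.58 ft

Δh ≈ 38.6 ft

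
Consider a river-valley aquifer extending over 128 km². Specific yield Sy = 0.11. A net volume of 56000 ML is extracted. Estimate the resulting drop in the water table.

Δh ≈ 3.98 m

A = 128 km² = 1.28 × 10^8 m²
ΔV = 56000 ML = 5.6 × 10^7 m³
Δh = ΔV / (Sy × A) = 5.6 × 10^7 m³ / (0.11 × 1.28 × 10^8 m²) = 3.977 m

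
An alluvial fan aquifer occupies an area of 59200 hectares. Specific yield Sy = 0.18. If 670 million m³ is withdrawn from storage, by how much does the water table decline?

Δh ≈ 6.29 m

A = 59200 hectares = 5.92 × 10^8 m²
ΔV = 670 million m³ = 6.7 × 10^8 m³
Δh = ΔV / (Sy × A) = 6.7 × 10^8 m³ / (0.18 × 5.92 × 10^8 m²) = 6.288 m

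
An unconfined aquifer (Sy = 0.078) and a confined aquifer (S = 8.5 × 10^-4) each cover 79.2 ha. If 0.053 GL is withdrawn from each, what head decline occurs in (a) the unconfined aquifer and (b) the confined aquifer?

A = 79.2 ha = 7.92 × 10^5 m²
ΔV = 0.053 GL = 53000 m³
Unconfined: Δh_u = ΔV/(Sy·A) = 53000/(0.078 × 7.92 × 10^5) = 0.8579 m
Confined: Δh_c = ΔV/(S·A) = 53000/(8.5 × 10^-4 × 7.92 × 10^5) = 78.73 m

Δh_u ≈ 0.858 m; Δh_c ≈ 78.7 m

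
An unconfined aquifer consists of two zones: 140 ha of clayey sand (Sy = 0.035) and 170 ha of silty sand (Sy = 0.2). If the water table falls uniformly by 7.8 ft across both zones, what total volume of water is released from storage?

ΔV ≈ 9.25 × 10^5 m³

A₁ = 140 ha = 1.4 × 10^6 m²; A₂ = 170 ha = 1.7 × 10^6 m²
Δh = 7.8 ft = 2.377 m
ΔV₁ = 0.035 × 1.4 × 10^6 × 2.377 = 1.165 × 10^5 m³
ΔV₂ = 0.2 × 1.7 × 10^6 × 2.377 = 8.083 × 10^5 m³
ΔV = ΔV₁ + ΔV₂ = 9.248 × 10^5 m³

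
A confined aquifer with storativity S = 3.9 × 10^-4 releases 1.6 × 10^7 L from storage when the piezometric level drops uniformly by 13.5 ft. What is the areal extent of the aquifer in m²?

Δh = 13.5 ft = 4.115 m
ΔV = 1.6 × 10^7 L = 16000 m³
A = ΔV / (S × Δh) = 16000 / (3.9 × 10^-4 × 4.115) = 9.97 × 10^6 m²

A ≈ 9.97 × 10^6 m²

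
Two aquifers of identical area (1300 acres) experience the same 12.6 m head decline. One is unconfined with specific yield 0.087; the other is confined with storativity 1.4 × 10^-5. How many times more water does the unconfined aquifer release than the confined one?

ΔV_u / ΔV_c ≈ 6210

A = 1300 acres = 5.261 × 10^6 m²
Unconfined: ΔV_u = Sy × A × Δh = 0.087 × 5.261 × 10^6 × 12.6 = 5.767 × 10^6 m³
Confined: ΔV_c = S × A × Δh = 1.4 × 10^-5 × 5.261 × 10^6 × 12.6 = 928 m³
Ratio = ΔV_u / ΔV_c = Sy / S = 0.087 / 1.4 × 10^-5 = 6214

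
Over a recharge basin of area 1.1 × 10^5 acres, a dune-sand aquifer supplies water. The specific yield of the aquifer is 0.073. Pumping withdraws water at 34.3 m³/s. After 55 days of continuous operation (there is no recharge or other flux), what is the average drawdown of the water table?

Δh ≈ 5.02 m

A = 1.1 × 10^5 acres = 4.452 × 10^8 m²
Q = 34.3 m³/s = 2.964 × 10^6 m³/d
ΔV = Q × t = 2.964 × 10^6 m³/d × 55 d = 1.63 × 10^8 m³
Δh = ΔV / (Sy × A) = 1.63 × 10^8 / (0.073 × 4.452 × 10^8) = 5.016 m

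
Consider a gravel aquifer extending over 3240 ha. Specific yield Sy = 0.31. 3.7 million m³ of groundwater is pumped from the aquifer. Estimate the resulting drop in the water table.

A = 3240 ha = 3.24 × 10^7 m²
ΔV = 3.7 million m³ = 3.7 × 10^6 m³
Δh = ΔV / (Sy × A) = 3.7 × 10^6 m³ / (0.31 × 3.24 × 10^7 m²) = 0.3684 m

Δh ≈ 0.368 m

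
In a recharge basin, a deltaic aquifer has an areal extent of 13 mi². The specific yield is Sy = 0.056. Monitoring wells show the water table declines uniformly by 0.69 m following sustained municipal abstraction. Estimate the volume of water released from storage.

A = 13 mi² = 3.367 × 10^7 m²
ΔV = Sy × A × Δh = 0.056 × 3.367 × 10^7 m² × 0.69 m = 1.301 × 10^6 m³

ΔV ≈ 1.3 × 10^6 m³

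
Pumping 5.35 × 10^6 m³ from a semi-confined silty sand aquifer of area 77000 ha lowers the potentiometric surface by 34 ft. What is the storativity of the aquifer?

A = 77000 ha = 7.7 × 10^8 m²
Δh = 34 ft = 10.36 m
S = ΔV / (A × Δh) = 5.35 × 10^6 m³ / (7.7 × 10^8 m² × 10.36 m) = 6.705 × 10^-4

S ≈ 6.7 × 10^-4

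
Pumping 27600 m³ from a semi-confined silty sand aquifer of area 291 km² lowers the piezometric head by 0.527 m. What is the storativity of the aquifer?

S ≈ 1.8 × 10^-4

A = 291 km² = 2.91 × 10^8 m²
S = ΔV / (A × Δh) = 27600 m³ / (2.91 × 10^8 m² × 0.527 m) = 1.8 × 10^-4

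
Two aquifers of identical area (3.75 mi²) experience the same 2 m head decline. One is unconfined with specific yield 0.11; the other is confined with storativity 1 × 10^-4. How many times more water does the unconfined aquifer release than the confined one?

A = 3.75 mi² = 9.712 × 10^6 m²
Unconfined: ΔV_u = Sy × A × Δh = 0.11 × 9.712 × 10^6 × 2 = 2.137 × 10^6 m³
Confined: ΔV_c = S × A × Δh = 1 × 10^-4 × 9.712 × 10^6 × 2 = 1942 m³
Ratio = ΔV_u / ΔV_c = Sy / S = 0.11 / 1 × 10^-4 = 1100

ΔV_u / ΔV_c ≈ 1100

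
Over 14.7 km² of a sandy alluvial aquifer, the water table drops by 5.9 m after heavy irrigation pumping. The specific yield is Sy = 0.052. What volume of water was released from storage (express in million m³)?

ΔV ≈ 4.51 million m³

A = 14.7 km² = 1.47 × 10^7 m²
ΔV = Sy × A × Δh = 0.052 × 1.47 × 10^7 m² × 5.9 m = 4.51 × 10^6 m³
ΔV = 4.51 × 10^6 m³ = 4.51 million m³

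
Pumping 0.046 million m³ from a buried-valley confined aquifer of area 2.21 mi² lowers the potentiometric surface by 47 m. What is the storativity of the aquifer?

S ≈ 1.7 × 10^-4

A = 2.21 mi² = 5.724 × 10^6 m²
ΔV = 0.046 million m³ = 46000 m³
S = ΔV / (A × Δh) = 46000 m³ / (5.724 × 10^6 m² × 47 m) = 1.71 × 10^-4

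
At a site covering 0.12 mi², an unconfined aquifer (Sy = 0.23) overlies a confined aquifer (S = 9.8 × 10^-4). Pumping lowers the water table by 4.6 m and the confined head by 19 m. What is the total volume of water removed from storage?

A = 0.12 mi² = 3.108 × 10^5 m²
Unconfined: ΔV_u = Sy × A × Δh_u = 0.23 × 3.108 × 10^5 × 4.6 = 3.288 × 10^5 m³
Confined: ΔV_c = S × A × Δh_c = 9.8 × 10^-4 × 3.108 × 10^5 × 19 = 5787 m³
Total ΔV = 3.288 × 10^5 + 5787 = 3.346 × 10^5 m³

ΔV ≈ 3.35 × 10^5 m³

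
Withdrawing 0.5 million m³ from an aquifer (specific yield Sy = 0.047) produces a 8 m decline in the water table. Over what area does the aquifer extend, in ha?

A ≈ 133 ha

ΔV = 0.5 million m³ = 5 × 10^5 m³
A = ΔV / (Sy × Δh) = 5 × 10^5 / (0.047 × 8) = 1.33 × 10^6 m²
A = 1.33 × 10^6 m² = 133 ha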